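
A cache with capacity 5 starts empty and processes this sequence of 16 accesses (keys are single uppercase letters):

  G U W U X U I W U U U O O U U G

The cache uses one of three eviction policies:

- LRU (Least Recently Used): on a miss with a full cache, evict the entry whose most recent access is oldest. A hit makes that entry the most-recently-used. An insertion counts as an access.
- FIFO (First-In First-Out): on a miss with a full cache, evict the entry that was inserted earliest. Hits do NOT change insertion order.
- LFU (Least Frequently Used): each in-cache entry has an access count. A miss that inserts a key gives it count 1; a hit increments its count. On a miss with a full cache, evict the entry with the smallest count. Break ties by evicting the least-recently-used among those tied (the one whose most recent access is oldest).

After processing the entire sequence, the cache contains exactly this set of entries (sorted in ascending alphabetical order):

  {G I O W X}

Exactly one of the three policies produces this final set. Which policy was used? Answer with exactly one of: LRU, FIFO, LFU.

Answer: FIFO

Derivation:
Simulating under each policy and comparing final sets:
  LRU: final set = {G I O U W} -> differs
  FIFO: final set = {G I O W X} -> MATCHES target
  LFU: final set = {G I O U W} -> differs
Only FIFO produces the target set.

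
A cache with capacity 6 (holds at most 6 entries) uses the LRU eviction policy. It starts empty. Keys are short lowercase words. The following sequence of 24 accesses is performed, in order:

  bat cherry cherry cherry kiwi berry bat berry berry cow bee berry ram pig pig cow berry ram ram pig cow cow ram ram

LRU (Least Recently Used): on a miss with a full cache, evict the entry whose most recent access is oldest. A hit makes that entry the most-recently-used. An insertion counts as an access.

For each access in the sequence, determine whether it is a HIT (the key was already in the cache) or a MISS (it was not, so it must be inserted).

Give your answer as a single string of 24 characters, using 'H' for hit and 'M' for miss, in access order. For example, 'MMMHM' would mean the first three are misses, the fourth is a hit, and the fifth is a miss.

Answer: MMHHMMHHHMMHMMHHHHHHHHHH

Derivation:
LRU simulation (capacity=6):
  1. access bat: MISS. Cache (LRU->MRU): [bat]
  2. access cherry: MISS. Cache (LRU->MRU): [bat cherry]
  3. access cherry: HIT. Cache (LRU->MRU): [bat cherry]
  4. access cherry: HIT. Cache (LRU->MRU): [bat cherry]
  5. access kiwi: MISS. Cache (LRU->MRU): [bat cherry kiwi]
  6. access berry: MISS. Cache (LRU->MRU): [bat cherry kiwi berry]
  7. access bat: HIT. Cache (LRU->MRU): [cherry kiwi berry bat]
  8. access berry: HIT. Cache (LRU->MRU): [cherry kiwi bat berry]
  9. access berry: HIT. Cache (LRU->MRU): [cherry kiwi bat berry]
  10. access cow: MISS. Cache (LRU->MRU): [cherry kiwi bat berry cow]
  11. access bee: MISS. Cache (LRU->MRU): [cherry kiwi bat berry cow bee]
  12. access berry: HIT. Cache (LRU->MRU): [cherry kiwi bat cow bee berry]
  13. access ram: MISS, evict cherry. Cache (LRU->MRU): [kiwi bat cow bee berry ram]
  14. access pig: MISS, evict kiwi. Cache (LRU->MRU): [bat cow bee berry ram pig]
  15. access pig: HIT. Cache (LRU->MRU): [bat cow bee berry ram pig]
  16. access cow: HIT. Cache (LRU->MRU): [bat bee berry ram pig cow]
  17. access berry: HIT. Cache (LRU->MRU): [bat bee ram pig cow berry]
  18. access ram: HIT. Cache (LRU->MRU): [bat bee pig cow berry ram]
  19. access ram: HIT. Cache (LRU->MRU): [bat bee pig cow berry ram]
  20. access pig: HIT. Cache (LRU->MRU): [bat bee cow berry ram pig]
  21. access cow: HIT. Cache (LRU->MRU): [bat bee berry ram pig cow]
  22. access cow: HIT. Cache (LRU->MRU): [bat bee berry ram pig cow]
  23. access ram: HIT. Cache (LRU->MRU): [bat bee berry pig cow ram]
  24. access ram: HIT. Cache (LRU->MRU): [bat bee berry pig cow ram]
Total: 16 hits, 8 misses, 2 evictions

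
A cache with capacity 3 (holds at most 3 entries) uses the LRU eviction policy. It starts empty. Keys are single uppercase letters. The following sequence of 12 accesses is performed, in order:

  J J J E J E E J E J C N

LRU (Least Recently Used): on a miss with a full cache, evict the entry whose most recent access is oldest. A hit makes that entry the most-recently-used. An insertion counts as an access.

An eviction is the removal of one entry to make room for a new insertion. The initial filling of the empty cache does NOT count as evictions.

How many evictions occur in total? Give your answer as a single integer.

Answer: 1

Derivation:
LRU simulation (capacity=3):
  1. access J: MISS. Cache (LRU->MRU): [J]
  2. access J: HIT. Cache (LRU->MRU): [J]
  3. access J: HIT. Cache (LRU->MRU): [J]
  4. access E: MISS. Cache (LRU->MRU): [J E]
  5. access J: HIT. Cache (LRU->MRU): [E J]
  6. access E: HIT. Cache (LRU->MRU): [J E]
  7. access E: HIT. Cache (LRU->MRU): [J E]
  8. access J: HIT. Cache (LRU->MRU): [E J]
  9. access E: HIT. Cache (LRU->MRU): [J E]
  10. access J: HIT. Cache (LRU->MRU): [E J]
  11. access C: MISS. Cache (LRU->MRU): [E J C]
  12. access N: MISS, evict E. Cache (LRU->MRU): [J C N]
Total: 8 hits, 4 misses, 1 evictions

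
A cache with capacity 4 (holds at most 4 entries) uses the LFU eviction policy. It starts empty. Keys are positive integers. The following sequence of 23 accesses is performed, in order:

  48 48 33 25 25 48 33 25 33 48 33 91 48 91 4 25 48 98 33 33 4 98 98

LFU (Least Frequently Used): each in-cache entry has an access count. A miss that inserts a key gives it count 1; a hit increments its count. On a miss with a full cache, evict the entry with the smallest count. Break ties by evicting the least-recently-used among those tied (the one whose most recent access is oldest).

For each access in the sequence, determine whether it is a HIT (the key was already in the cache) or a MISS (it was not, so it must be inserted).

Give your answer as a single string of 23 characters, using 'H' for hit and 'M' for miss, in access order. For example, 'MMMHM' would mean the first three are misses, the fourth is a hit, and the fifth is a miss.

LFU simulation (capacity=4):
  1. access 48: MISS. Cache: [48(c=1)]
  2. access 48: HIT, count now 2. Cache: [48(c=2)]
  3. access 33: MISS. Cache: [33(c=1) 48(c=2)]
  4. access 25: MISS. Cache: [33(c=1) 25(c=1) 48(c=2)]
  5. access 25: HIT, count now 2. Cache: [33(c=1) 48(c=2) 25(c=2)]
  6. access 48: HIT, count now 3. Cache: [33(c=1) 25(c=2) 48(c=3)]
  7. access 33: HIT, count now 2. Cache: [25(c=2) 33(c=2) 48(c=3)]
  8. access 25: HIT, count now 3. Cache: [33(c=2) 48(c=3) 25(c=3)]
  9. access 33: HIT, count now 3. Cache: [48(c=3) 25(c=3) 33(c=3)]
  10. access 48: HIT, count now 4. Cache: [25(c=3) 33(c=3) 48(c=4)]
  11. access 33: HIT, count now 4. Cache: [25(c=3) 48(c=4) 33(c=4)]
  12. access 91: MISS. Cache: [91(c=1) 25(c=3) 48(c=4) 33(c=4)]
  13. access 48: HIT, count now 5. Cache: [91(c=1) 25(c=3) 33(c=4) 48(c=5)]
  14. access 91: HIT, count now 2. Cache: [91(c=2) 25(c=3) 33(c=4) 48(c=5)]
  15. access 4: MISS, evict 91(c=2). Cache: [4(c=1) 25(c=3) 33(c=4) 48(c=5)]
  16. access 25: HIT, count now 4. Cache: [4(c=1) 33(c=4) 25(c=4) 48(c=5)]
  17. access 48: HIT, count now 6. Cache: [4(c=1) 33(c=4) 25(c=4) 48(c=6)]
  18. access 98: MISS, evict 4(c=1). Cache: [98(c=1) 33(c=4) 25(c=4) 48(c=6)]
  19. access 33: HIT, count now 5. Cache: [98(c=1) 25(c=4) 33(c=5) 48(c=6)]
  20. access 33: HIT, count now 6. Cache: [98(c=1) 25(c=4) 48(c=6) 33(c=6)]
  21. access 4: MISS, evict 98(c=1). Cache: [4(c=1) 25(c=4) 48(c=6) 33(c=6)]
  22. access 98: MISS, evict 4(c=1). Cache: [98(c=1) 25(c=4) 48(c=6) 33(c=6)]
  23. access 98: HIT, count now 2. Cache: [98(c=2) 25(c=4) 48(c=6) 33(c=6)]
Total: 15 hits, 8 misses, 4 evictions

Answer: MHMMHHHHHHHMHHMHHMHHMMH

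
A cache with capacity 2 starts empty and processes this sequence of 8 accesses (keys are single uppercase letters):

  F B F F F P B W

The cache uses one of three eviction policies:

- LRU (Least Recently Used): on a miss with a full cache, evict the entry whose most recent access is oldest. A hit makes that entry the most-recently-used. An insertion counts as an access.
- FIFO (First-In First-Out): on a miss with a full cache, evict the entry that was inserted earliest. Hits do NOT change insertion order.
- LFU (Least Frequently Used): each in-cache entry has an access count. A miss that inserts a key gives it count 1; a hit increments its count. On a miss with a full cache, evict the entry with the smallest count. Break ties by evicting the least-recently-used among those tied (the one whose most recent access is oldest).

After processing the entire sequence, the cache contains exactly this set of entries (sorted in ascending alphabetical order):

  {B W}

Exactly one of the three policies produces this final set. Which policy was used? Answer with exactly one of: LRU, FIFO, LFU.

Simulating under each policy and comparing final sets:
  LRU: final set = {B W} -> MATCHES target
  FIFO: final set = {P W} -> differs
  LFU: final set = {F W} -> differs
Only LRU produces the target set.

Answer: LRU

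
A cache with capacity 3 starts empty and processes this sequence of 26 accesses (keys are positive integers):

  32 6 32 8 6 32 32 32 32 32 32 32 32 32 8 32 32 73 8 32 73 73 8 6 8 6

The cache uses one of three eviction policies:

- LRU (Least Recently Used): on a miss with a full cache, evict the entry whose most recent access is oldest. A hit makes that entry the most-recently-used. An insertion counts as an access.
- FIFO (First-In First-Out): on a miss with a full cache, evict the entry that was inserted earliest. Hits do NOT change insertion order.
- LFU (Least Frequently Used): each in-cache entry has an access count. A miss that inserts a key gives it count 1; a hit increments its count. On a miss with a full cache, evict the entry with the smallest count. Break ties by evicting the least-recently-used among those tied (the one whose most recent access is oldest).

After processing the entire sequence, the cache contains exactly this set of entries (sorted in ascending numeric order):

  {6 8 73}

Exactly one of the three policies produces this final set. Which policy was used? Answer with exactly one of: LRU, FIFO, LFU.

Simulating under each policy and comparing final sets:
  LRU: final set = {6 8 73} -> MATCHES target
  FIFO: final set = {6 8 32} -> differs
  LFU: final set = {6 8 32} -> differs
Only LRU produces the target set.

Answer: LRU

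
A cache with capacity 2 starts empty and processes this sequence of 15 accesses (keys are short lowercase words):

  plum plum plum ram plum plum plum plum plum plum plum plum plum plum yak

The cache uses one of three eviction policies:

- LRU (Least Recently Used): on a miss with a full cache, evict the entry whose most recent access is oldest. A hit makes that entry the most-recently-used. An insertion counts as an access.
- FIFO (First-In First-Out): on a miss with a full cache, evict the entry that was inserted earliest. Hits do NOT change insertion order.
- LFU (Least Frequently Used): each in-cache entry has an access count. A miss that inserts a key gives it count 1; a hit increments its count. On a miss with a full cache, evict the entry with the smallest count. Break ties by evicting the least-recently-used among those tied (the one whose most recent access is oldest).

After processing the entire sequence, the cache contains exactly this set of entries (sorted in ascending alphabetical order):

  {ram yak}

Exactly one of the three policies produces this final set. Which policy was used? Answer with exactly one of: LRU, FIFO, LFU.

Simulating under each policy and comparing final sets:
  LRU: final set = {plum yak} -> differs
  FIFO: final set = {ram yak} -> MATCHES target
  LFU: final set = {plum yak} -> differs
Only FIFO produces the target set.

Answer: FIFO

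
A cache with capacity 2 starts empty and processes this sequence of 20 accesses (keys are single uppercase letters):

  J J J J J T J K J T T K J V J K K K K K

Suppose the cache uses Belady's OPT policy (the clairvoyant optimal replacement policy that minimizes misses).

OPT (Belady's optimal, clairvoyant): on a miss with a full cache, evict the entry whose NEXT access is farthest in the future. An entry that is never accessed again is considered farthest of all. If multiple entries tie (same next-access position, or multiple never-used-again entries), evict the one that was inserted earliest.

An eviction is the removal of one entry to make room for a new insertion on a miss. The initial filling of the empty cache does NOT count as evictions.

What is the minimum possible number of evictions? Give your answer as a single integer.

Answer: 5

Derivation:
OPT (Belady) simulation (capacity=2):
  1. access J: MISS. Cache: [J]
  2. access J: HIT. Next use of J: step 3. Cache: [J]
  3. access J: HIT. Next use of J: step 4. Cache: [J]
  4. access J: HIT. Next use of J: step 5. Cache: [J]
  5. access J: HIT. Next use of J: step 7. Cache: [J]
  6. access T: MISS. Cache: [J T]
  7. access J: HIT. Next use of J: step 9. Cache: [J T]
  8. access K: MISS, evict T (next use: step 10). Cache: [J K]
  9. access J: HIT. Next use of J: step 13. Cache: [J K]
  10. access T: MISS, evict J (next use: step 13). Cache: [K T]
  11. access T: HIT. Next use of T: never. Cache: [K T]
  12. access K: HIT. Next use of K: step 16. Cache: [K T]
  13. access J: MISS, evict T (next use: never). Cache: [K J]
  14. access V: MISS, evict K (next use: step 16). Cache: [J V]
  15. access J: HIT. Next use of J: never. Cache: [J V]
  16. access K: MISS, evict J (next use: never). Cache: [V K]
  17. access K: HIT. Next use of K: step 18. Cache: [V K]
  18. access K: HIT. Next use of K: step 19. Cache: [V K]
  19. access K: HIT. Next use of K: step 20. Cache: [V K]
  20. access K: HIT. Next use of K: never. Cache: [V K]
Total: 13 hits, 7 misses, 5 evictions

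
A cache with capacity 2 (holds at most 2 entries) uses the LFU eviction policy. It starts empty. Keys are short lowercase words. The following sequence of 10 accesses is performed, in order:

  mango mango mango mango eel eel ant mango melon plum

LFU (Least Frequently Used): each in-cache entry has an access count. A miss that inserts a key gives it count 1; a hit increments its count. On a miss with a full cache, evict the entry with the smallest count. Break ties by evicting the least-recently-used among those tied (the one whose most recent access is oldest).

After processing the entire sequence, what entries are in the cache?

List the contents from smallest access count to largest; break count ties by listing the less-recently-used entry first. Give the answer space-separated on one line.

LFU simulation (capacity=2):
  1. access mango: MISS. Cache: [mango(c=1)]
  2. access mango: HIT, count now 2. Cache: [mango(c=2)]
  3. access mango: HIT, count now 3. Cache: [mango(c=3)]
  4. access mango: HIT, count now 4. Cache: [mango(c=4)]
  5. access eel: MISS. Cache: [eel(c=1) mango(c=4)]
  6. access eel: HIT, count now 2. Cache: [eel(c=2) mango(c=4)]
  7. access ant: MISS, evict eel(c=2). Cache: [ant(c=1) mango(c=4)]
  8. access mango: HIT, count now 5. Cache: [ant(c=1) mango(c=5)]
  9. access melon: MISS, evict ant(c=1). Cache: [melon(c=1) mango(c=5)]
  10. access plum: MISS, evict melon(c=1). Cache: [plum(c=1) mango(c=5)]
Total: 5 hits, 5 misses, 3 evictions

Answer: plum mango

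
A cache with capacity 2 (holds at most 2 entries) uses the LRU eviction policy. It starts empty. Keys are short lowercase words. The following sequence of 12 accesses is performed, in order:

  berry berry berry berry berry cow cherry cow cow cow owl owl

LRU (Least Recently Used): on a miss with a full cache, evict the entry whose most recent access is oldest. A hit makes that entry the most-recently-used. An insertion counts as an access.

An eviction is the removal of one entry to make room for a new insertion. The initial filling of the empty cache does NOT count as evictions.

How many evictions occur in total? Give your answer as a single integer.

Answer: 2

Derivation:
LRU simulation (capacity=2):
  1. access berry: MISS. Cache (LRU->MRU): [berry]
  2. access berry: HIT. Cache (LRU->MRU): [berry]
  3. access berry: HIT. Cache (LRU->MRU): [berry]
  4. access berry: HIT. Cache (LRU->MRU): [berry]
  5. access berry: HIT. Cache (LRU->MRU): [berry]
  6. access cow: MISS. Cache (LRU->MRU): [berry cow]
  7. access cherry: MISS, evict berry. Cache (LRU->MRU): [cow cherry]
  8. access cow: HIT. Cache (LRU->MRU): [cherry cow]
  9. access cow: HIT. Cache (LRU->MRU): [cherry cow]
  10. access cow: HIT. Cache (LRU->MRU): [cherry cow]
  11. access owl: MISS, evict cherry. Cache (LRU->MRU): [cow owl]
  12. access owl: HIT. Cache (LRU->MRU): [cow owl]
Total: 8 hits, 4 misses, 2 evictions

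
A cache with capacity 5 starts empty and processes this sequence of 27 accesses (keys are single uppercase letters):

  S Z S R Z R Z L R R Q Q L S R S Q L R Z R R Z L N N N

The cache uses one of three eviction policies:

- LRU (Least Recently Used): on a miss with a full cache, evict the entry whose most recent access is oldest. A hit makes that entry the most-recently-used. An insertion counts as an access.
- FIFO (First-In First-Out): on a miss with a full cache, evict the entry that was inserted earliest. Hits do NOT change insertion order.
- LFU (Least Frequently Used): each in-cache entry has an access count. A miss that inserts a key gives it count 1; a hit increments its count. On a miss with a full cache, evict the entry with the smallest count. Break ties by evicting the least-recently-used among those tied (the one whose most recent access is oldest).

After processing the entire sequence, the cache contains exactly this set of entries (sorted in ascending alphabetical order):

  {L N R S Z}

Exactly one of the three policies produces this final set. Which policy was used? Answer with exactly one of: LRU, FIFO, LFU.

Answer: LFU

Derivation:
Simulating under each policy and comparing final sets:
  LRU: final set = {L N Q R Z} -> differs
  FIFO: final set = {L N Q R Z} -> differs
  LFU: final set = {L N R S Z} -> MATCHES target
Only LFU produces the target set.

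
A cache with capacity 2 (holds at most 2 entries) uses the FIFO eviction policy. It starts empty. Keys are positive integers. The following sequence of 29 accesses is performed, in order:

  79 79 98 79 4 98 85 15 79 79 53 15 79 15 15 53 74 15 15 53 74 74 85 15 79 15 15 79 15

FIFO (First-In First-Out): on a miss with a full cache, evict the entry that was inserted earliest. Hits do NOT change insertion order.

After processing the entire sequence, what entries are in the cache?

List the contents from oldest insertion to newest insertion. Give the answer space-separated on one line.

Answer: 15 79

Derivation:
FIFO simulation (capacity=2):
  1. access 79: MISS. Cache (old->new): [79]
  2. access 79: HIT. Cache (old->new): [79]
  3. access 98: MISS. Cache (old->new): [79 98]
  4. access 79: HIT. Cache (old->new): [79 98]
  5. access 4: MISS, evict 79. Cache (old->new): [98 4]
  6. access 98: HIT. Cache (old->new): [98 4]
  7. access 85: MISS, evict 98. Cache (old->new): [4 85]
  8. access 15: MISS, evict 4. Cache (old->new): [85 15]
  9. access 79: MISS, evict 85. Cache (old->new): [15 79]
  10. access 79: HIT. Cache (old->new): [15 79]
  11. access 53: MISS, evict 15. Cache (old->new): [79 53]
  12. access 15: MISS, evict 79. Cache (old->new): [53 15]
  13. access 79: MISS, evict 53. Cache (old->new): [15 79]
  14. access 15: HIT. Cache (old->new): [15 79]
  15. access 15: HIT. Cache (old->new): [15 79]
  16. access 53: MISS, evict 15. Cache (old->new): [79 53]
  17. access 74: MISS, evict 79. Cache (old->new): [53 74]
  18. access 15: MISS, evict 53. Cache (old->new): [74 15]
  19. access 15: HIT. Cache (old->new): [74 15]
  20. access 53: MISS, evict 74. Cache (old->new): [15 53]
  21. access 74: MISS, evict 15. Cache (old->new): [53 74]
  22. access 74: HIT. Cache (old->new): [53 74]
  23. access 85: MISS, evict 53. Cache (old->new): [74 85]
  24. access 15: MISS, evict 74. Cache (old->new): [85 15]
  25. access 79: MISS, evict 85. Cache (old->new): [15 79]
  26. access 15: HIT. Cache (old->new): [15 79]
  27. access 15: HIT. Cache (old->new): [15 79]
  28. access 79: HIT. Cache (old->new): [15 79]
  29. access 15: HIT. Cache (old->new): [15 79]
Total: 12 hits, 17 misses, 15 evictions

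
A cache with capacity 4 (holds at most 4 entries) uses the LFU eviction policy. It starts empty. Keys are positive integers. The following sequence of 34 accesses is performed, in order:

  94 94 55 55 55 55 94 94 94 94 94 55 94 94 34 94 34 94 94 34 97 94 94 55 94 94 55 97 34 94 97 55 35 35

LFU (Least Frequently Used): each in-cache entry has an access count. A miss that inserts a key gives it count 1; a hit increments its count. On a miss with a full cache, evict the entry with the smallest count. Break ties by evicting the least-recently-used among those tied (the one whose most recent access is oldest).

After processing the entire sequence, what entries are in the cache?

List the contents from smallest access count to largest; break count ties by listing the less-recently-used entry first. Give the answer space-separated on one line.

Answer: 35 34 55 94

Derivation:
LFU simulation (capacity=4):
  1. access 94: MISS. Cache: [94(c=1)]
  2. access 94: HIT, count now 2. Cache: [94(c=2)]
  3. access 55: MISS. Cache: [55(c=1) 94(c=2)]
  4. access 55: HIT, count now 2. Cache: [94(c=2) 55(c=2)]
  5. access 55: HIT, count now 3. Cache: [94(c=2) 55(c=3)]
  6. access 55: HIT, count now 4. Cache: [94(c=2) 55(c=4)]
  7. access 94: HIT, count now 3. Cache: [94(c=3) 55(c=4)]
  8. access 94: HIT, count now 4. Cache: [55(c=4) 94(c=4)]
  9. access 94: HIT, count now 5. Cache: [55(c=4) 94(c=5)]
  10. access 94: HIT, count now 6. Cache: [55(c=4) 94(c=6)]
  11. access 94: HIT, count now 7. Cache: [55(c=4) 94(c=7)]
  12. access 55: HIT, count now 5. Cache: [55(c=5) 94(c=7)]
  13. access 94: HIT, count now 8. Cache: [55(c=5) 94(c=8)]
  14. access 94: HIT, count now 9. Cache: [55(c=5) 94(c=9)]
  15. access 34: MISS. Cache: [34(c=1) 55(c=5) 94(c=9)]
  16. access 94: HIT, count now 10. Cache: [34(c=1) 55(c=5) 94(c=10)]
  17. access 34: HIT, count now 2. Cache: [34(c=2) 55(c=5) 94(c=10)]
  18. access 94: HIT, count now 11. Cache: [34(c=2) 55(c=5) 94(c=11)]
  19. access 94: HIT, count now 12. Cache: [34(c=2) 55(c=5) 94(c=12)]
  20. access 34: HIT, count now 3. Cache: [34(c=3) 55(c=5) 94(c=12)]
  21. access 97: MISS. Cache: [97(c=1) 34(c=3) 55(c=5) 94(c=12)]
  22. access 94: HIT, count now 13. Cache: [97(c=1) 34(c=3) 55(c=5) 94(c=13)]
  23. access 94: HIT, count now 14. Cache: [97(c=1) 34(c=3) 55(c=5) 94(c=14)]
  24. access 55: HIT, count now 6. Cache: [97(c=1) 34(c=3) 55(c=6) 94(c=14)]
  25. access 94: HIT, count now 15. Cache: [97(c=1) 34(c=3) 55(c=6) 94(c=15)]
  26. access 94: HIT, count now 16. Cache: [97(c=1) 34(c=3) 55(c=6) 94(c=16)]
  27. access 55: HIT, count now 7. Cache: [97(c=1) 34(c=3) 55(c=7) 94(c=16)]
  28. access 97: HIT, count now 2. Cache: [97(c=2) 34(c=3) 55(c=7) 94(c=16)]
  29. access 34: HIT, count now 4. Cache: [97(c=2) 34(c=4) 55(c=7) 94(c=16)]
  30. access 94: HIT, count now 17. Cache: [97(c=2) 34(c=4) 55(c=7) 94(c=17)]
  31. access 97: HIT, count now 3. Cache: [97(c=3) 34(c=4) 55(c=7) 94(c=17)]
  32. access 55: HIT, count now 8. Cache: [97(c=3) 34(c=4) 55(c=8) 94(c=17)]
  33. access 35: MISS, evict 97(c=3). Cache: [35(c=1) 34(c=4) 55(c=8) 94(c=17)]
  34. access 35: HIT, count now 2. Cache: [35(c=2) 34(c=4) 55(c=8) 94(c=17)]
Total: 29 hits, 5 misses, 1 evictions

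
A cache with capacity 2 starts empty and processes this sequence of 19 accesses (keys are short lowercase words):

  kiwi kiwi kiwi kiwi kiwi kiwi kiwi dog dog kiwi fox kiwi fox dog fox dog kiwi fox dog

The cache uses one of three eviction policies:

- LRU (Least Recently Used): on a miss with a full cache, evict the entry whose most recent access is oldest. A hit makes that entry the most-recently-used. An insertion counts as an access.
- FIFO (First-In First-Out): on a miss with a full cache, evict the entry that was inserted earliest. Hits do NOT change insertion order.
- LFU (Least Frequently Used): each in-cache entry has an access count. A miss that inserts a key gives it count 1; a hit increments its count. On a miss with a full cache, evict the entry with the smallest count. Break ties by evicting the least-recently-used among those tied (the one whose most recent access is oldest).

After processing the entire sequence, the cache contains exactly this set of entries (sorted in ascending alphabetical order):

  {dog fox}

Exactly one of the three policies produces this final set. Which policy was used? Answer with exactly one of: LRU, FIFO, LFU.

Simulating under each policy and comparing final sets:
  LRU: final set = {dog fox} -> MATCHES target
  FIFO: final set = {dog kiwi} -> differs
  LFU: final set = {dog kiwi} -> differs
Only LRU produces the target set.

Answer: LRU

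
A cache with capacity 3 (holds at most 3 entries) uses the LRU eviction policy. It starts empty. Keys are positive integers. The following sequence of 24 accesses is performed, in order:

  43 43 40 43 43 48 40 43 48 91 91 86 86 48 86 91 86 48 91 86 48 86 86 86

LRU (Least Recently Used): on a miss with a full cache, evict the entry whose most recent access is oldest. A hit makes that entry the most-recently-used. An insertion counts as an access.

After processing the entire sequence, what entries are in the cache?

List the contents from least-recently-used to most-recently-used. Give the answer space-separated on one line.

LRU simulation (capacity=3):
  1. access 43: MISS. Cache (LRU->MRU): [43]
  2. access 43: HIT. Cache (LRU->MRU): [43]
  3. access 40: MISS. Cache (LRU->MRU): [43 40]
  4. access 43: HIT. Cache (LRU->MRU): [40 43]
  5. access 43: HIT. Cache (LRU->MRU): [40 43]
  6. access 48: MISS. Cache (LRU->MRU): [40 43 48]
  7. access 40: HIT. Cache (LRU->MRU): [43 48 40]
  8. access 43: HIT. Cache (LRU->MRU): [48 40 43]
  9. access 48: HIT. Cache (LRU->MRU): [40 43 48]
  10. access 91: MISS, evict 40. Cache (LRU->MRU): [43 48 91]
  11. access 91: HIT. Cache (LRU->MRU): [43 48 91]
  12. access 86: MISS, evict 43. Cache (LRU->MRU): [48 91 86]
  13. access 86: HIT. Cache (LRU->MRU): [48 91 86]
  14. access 48: HIT. Cache (LRU->MRU): [91 86 48]
  15. access 86: HIT. Cache (LRU->MRU): [91 48 86]
  16. access 91: HIT. Cache (LRU->MRU): [48 86 91]
  17. access 86: HIT. Cache (LRU->MRU): [48 91 86]
  18. access 48: HIT. Cache (LRU->MRU): [91 86 48]
  19. access 91: HIT. Cache (LRU->MRU): [86 48 91]
  20. access 86: HIT. Cache (LRU->MRU): [48 91 86]
  21. access 48: HIT. Cache (LRU->MRU): [91 86 48]
  22. access 86: HIT. Cache (LRU->MRU): [91 48 86]
  23. access 86: HIT. Cache (LRU->MRU): [91 48 86]
  24. access 86: HIT. Cache (LRU->MRU): [91 48 86]
Total: 19 hits, 5 misses, 2 evictions

Answer: 91 48 86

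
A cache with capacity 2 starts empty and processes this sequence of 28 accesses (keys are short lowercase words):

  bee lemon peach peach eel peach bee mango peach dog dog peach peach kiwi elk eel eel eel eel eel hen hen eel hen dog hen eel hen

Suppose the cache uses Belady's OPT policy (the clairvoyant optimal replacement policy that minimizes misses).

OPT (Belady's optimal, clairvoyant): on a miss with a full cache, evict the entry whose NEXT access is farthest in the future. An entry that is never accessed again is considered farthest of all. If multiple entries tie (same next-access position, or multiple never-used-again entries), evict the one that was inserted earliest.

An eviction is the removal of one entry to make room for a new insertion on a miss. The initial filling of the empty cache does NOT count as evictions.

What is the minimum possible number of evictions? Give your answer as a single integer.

Answer: 11

Derivation:
OPT (Belady) simulation (capacity=2):
  1. access bee: MISS. Cache: [bee]
  2. access lemon: MISS. Cache: [bee lemon]
  3. access peach: MISS, evict lemon (next use: never). Cache: [bee peach]
  4. access peach: HIT. Next use of peach: step 6. Cache: [bee peach]
  5. access eel: MISS, evict bee (next use: step 7). Cache: [peach eel]
  6. access peach: HIT. Next use of peach: step 9. Cache: [peach eel]
  7. access bee: MISS, evict eel (next use: step 16). Cache: [peach bee]
  8. access mango: MISS, evict bee (next use: never). Cache: [peach mango]
  9. access peach: HIT. Next use of peach: step 12. Cache: [peach mango]
  10. access dog: MISS, evict mango (next use: never). Cache: [peach dog]
  11. access dog: HIT. Next use of dog: step 25. Cache: [peach dog]
  12. access peach: HIT. Next use of peach: step 13. Cache: [peach dog]
  13. access peach: HIT. Next use of peach: never. Cache: [peach dog]
  14. access kiwi: MISS, evict peach (next use: never). Cache: [dog kiwi]
  15. access elk: MISS, evict kiwi (next use: never). Cache: [dog elk]
  16. access eel: MISS, evict elk (next use: never). Cache: [dog eel]
  17. access eel: HIT. Next use of eel: step 18. Cache: [dog eel]
  18. access eel: HIT. Next use of eel: step 19. Cache: [dog eel]
  19. access eel: HIT. Next use of eel: step 20. Cache: [dog eel]
  20. access eel: HIT. Next use of eel: step 23. Cache: [dog eel]
  21. access hen: MISS, evict dog (next use: step 25). Cache: [eel hen]
  22. access hen: HIT. Next use of hen: step 24. Cache: [eel hen]
  23. access eel: HIT. Next use of eel: step 27. Cache: [eel hen]
  24. access hen: HIT. Next use of hen: step 26. Cache: [eel hen]
  25. access dog: MISS, evict eel (next use: step 27). Cache: [hen dog]
  26. access hen: HIT. Next use of hen: step 28. Cache: [hen dog]
  27. access eel: MISS, evict dog (next use: never). Cache: [hen eel]
  28. access hen: HIT. Next use of hen: never. Cache: [hen eel]
Total: 15 hits, 13 misses, 11 evictions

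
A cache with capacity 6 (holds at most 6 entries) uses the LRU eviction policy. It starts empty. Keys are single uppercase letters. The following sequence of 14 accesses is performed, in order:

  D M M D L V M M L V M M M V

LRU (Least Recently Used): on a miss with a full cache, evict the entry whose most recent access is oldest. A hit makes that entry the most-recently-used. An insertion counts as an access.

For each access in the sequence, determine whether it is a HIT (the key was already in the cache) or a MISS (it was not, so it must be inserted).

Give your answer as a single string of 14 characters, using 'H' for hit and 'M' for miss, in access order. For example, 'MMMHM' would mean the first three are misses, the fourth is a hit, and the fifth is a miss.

Answer: MMHHMMHHHHHHHH

Derivation:
LRU simulation (capacity=6):
  1. access D: MISS. Cache (LRU->MRU): [D]
  2. access M: MISS. Cache (LRU->MRU): [D M]
  3. access M: HIT. Cache (LRU->MRU): [D M]
  4. access D: HIT. Cache (LRU->MRU): [M D]
  5. access L: MISS. Cache (LRU->MRU): [M D L]
  6. access V: MISS. Cache (LRU->MRU): [M D L V]
  7. access M: HIT. Cache (LRU->MRU): [D L V M]
  8. access M: HIT. Cache (LRU->MRU): [D L V M]
  9. access L: HIT. Cache (LRU->MRU): [D V M L]
  10. access V: HIT. Cache (LRU->MRU): [D M L V]
  11. access M: HIT. Cache (LRU->MRU): [D L V M]
  12. access M: HIT. Cache (LRU->MRU): [D L V M]
  13. access M: HIT. Cache (LRU->MRU): [D L V M]
  14. access V: HIT. Cache (LRU->MRU): [D L M V]
Total: 10 hits, 4 misses, 0 evictions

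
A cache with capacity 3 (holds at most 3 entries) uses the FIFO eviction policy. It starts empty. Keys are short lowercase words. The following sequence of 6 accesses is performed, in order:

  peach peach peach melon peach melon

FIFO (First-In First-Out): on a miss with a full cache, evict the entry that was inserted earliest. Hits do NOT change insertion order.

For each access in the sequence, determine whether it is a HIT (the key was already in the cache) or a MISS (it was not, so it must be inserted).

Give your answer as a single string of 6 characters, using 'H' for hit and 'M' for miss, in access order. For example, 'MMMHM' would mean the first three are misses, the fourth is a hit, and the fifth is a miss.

Answer: MHHMHH

Derivation:
FIFO simulation (capacity=3):
  1. access peach: MISS. Cache (old->new): [peach]
  2. access peach: HIT. Cache (old->new): [peach]
  3. access peach: HIT. Cache (old->new): [peach]
  4. access melon: MISS. Cache (old->new): [peach melon]
  5. access peach: HIT. Cache (old->new): [peach melon]
  6. access melon: HIT. Cache (old->new): [peach melon]
Total: 4 hits, 2 misses, 0 evictions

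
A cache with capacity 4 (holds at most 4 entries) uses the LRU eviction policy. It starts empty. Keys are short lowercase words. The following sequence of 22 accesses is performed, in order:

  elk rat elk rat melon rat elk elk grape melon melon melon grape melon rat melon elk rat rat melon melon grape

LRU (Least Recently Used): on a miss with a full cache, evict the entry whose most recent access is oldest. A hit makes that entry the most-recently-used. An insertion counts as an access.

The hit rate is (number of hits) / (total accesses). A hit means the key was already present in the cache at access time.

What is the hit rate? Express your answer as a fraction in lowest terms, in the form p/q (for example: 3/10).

LRU simulation (capacity=4):
  1. access elk: MISS. Cache (LRU->MRU): [elk]
  2. access rat: MISS. Cache (LRU->MRU): [elk rat]
  3. access elk: HIT. Cache (LRU->MRU): [rat elk]
  4. access rat: HIT. Cache (LRU->MRU): [elk rat]
  5. access melon: MISS. Cache (LRU->MRU): [elk rat melon]
  6. access rat: HIT. Cache (LRU->MRU): [elk melon rat]
  7. access elk: HIT. Cache (LRU->MRU): [melon rat elk]
  8. access elk: HIT. Cache (LRU->MRU): [melon rat elk]
  9. access grape: MISS. Cache (LRU->MRU): [melon rat elk grape]
  10. access melon: HIT. Cache (LRU->MRU): [rat elk grape melon]
  11. access melon: HIT. Cache (LRU->MRU): [rat elk grape melon]
  12. access melon: HIT. Cache (LRU->MRU): [rat elk grape melon]
  13. access grape: HIT. Cache (LRU->MRU): [rat elk melon grape]
  14. access melon: HIT. Cache (LRU->MRU): [rat elk grape melon]
  15. access rat: HIT. Cache (LRU->MRU): [elk grape melon rat]
  16. access melon: HIT. Cache (LRU->MRU): [elk grape rat melon]
  17. access elk: HIT. Cache (LRU->MRU): [grape rat melon elk]
  18. access rat: HIT. Cache (LRU->MRU): [grape melon elk rat]
  19. access rat: HIT. Cache (LRU->MRU): [grape melon elk rat]
  20. access melon: HIT. Cache (LRU->MRU): [grape elk rat melon]
  21. access melon: HIT. Cache (LRU->MRU): [grape elk rat melon]
  22. access grape: HIT. Cache (LRU->MRU): [elk rat melon grape]
Total: 18 hits, 4 misses, 0 evictions

Hit rate = 18/22 = 9/11

Answer: 9/11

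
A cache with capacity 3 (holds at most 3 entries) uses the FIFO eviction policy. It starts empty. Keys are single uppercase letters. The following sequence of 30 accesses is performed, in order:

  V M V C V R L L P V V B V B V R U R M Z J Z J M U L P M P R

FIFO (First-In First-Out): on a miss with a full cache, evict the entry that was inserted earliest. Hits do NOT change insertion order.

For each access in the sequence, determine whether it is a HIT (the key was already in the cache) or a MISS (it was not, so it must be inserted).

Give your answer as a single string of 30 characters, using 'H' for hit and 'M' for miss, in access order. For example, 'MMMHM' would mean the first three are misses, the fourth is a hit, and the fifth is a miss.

FIFO simulation (capacity=3):
  1. access V: MISS. Cache (old->new): [V]
  2. access M: MISS. Cache (old->new): [V M]
  3. access V: HIT. Cache (old->new): [V M]
  4. access C: MISS. Cache (old->new): [V M C]
  5. access V: HIT. Cache (old->new): [V M C]
  6. access R: MISS, evict V. Cache (old->new): [M C R]
  7. access L: MISS, evict M. Cache (old->new): [C R L]
  8. access L: HIT. Cache (old->new): [C R L]
  9. access P: MISS, evict C. Cache (old->new): [R L P]
  10. access V: MISS, evict R. Cache (old->new): [L P V]
  11. access V: HIT. Cache (old->new): [L P V]
  12. access B: MISS, evict L. Cache (old->new): [P V B]
  13. access V: HIT. Cache (old->new): [P V B]
  14. access B: HIT. Cache (old->new): [P V B]
  15. access V: HIT. Cache (old->new): [P V B]
  16. access R: MISS, evict P. Cache (old->new): [V B R]
  17. access U: MISS, evict V. Cache (old->new): [B R U]
  18. access R: HIT. Cache (old->new): [B R U]
  19. access M: MISS, evict B. Cache (old->new): [R U M]
  20. access Z: MISS, evict R. Cache (old->new): [U M Z]
  21. access J: MISS, evict U. Cache (old->new): [M Z J]
  22. access Z: HIT. Cache (old->new): [M Z J]
  23. access J: HIT. Cache (old->new): [M Z J]
  24. access M: HIT. Cache (old->new): [M Z J]
  25. access U: MISS, evict M. Cache (old->new): [Z J U]
  26. access L: MISS, evict Z. Cache (old->new): [J U L]
  27. access P: MISS, evict J. Cache (old->new): [U L P]
  28. access M: MISS, evict U. Cache (old->new): [L P M]
  29. access P: HIT. Cache (old->new): [L P M]
  30. access R: MISS, evict L. Cache (old->new): [P M R]
Total: 12 hits, 18 misses, 15 evictions

Answer: MMHMHMMHMMHMHHHMMHMMMHHHMMMMHM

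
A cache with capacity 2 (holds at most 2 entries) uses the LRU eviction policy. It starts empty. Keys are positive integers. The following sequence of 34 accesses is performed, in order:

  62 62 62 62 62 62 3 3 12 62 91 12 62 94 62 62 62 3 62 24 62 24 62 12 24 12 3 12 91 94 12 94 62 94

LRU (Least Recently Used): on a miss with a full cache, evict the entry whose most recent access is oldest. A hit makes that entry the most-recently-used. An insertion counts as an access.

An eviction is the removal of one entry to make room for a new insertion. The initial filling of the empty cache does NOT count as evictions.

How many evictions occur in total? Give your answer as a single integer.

LRU simulation (capacity=2):
  1. access 62: MISS. Cache (LRU->MRU): [62]
  2. access 62: HIT. Cache (LRU->MRU): [62]
  3. access 62: HIT. Cache (LRU->MRU): [62]
  4. access 62: HIT. Cache (LRU->MRU): [62]
  5. access 62: HIT. Cache (LRU->MRU): [62]
  6. access 62: HIT. Cache (LRU->MRU): [62]
  7. access 3: MISS. Cache (LRU->MRU): [62 3]
  8. access 3: HIT. Cache (LRU->MRU): [62 3]
  9. access 12: MISS, evict 62. Cache (LRU->MRU): [3 12]
  10. access 62: MISS, evict 3. Cache (LRU->MRU): [12 62]
  11. access 91: MISS, evict 12. Cache (LRU->MRU): [62 91]
  12. access 12: MISS, evict 62. Cache (LRU->MRU): [91 12]
  13. access 62: MISS, evict 91. Cache (LRU->MRU): [12 62]
  14. access 94: MISS, evict 12. Cache (LRU->MRU): [62 94]
  15. access 62: HIT. Cache (LRU->MRU): [94 62]
  16. access 62: HIT. Cache (LRU->MRU): [94 62]
  17. access 62: HIT. Cache (LRU->MRU): [94 62]
  18. access 3: MISS, evict 94. Cache (LRU->MRU): [62 3]
  19. access 62: HIT. Cache (LRU->MRU): [3 62]
  20. access 24: MISS, evict 3. Cache (LRU->MRU): [62 24]
  21. access 62: HIT. Cache (LRU->MRU): [24 62]
  22. access 24: HIT. Cache (LRU->MRU): [62 24]
  23. access 62: HIT. Cache (LRU->MRU): [24 62]
  24. access 12: MISS, evict 24. Cache (LRU->MRU): [62 12]
  25. access 24: MISS, evict 62. Cache (LRU->MRU): [12 24]
  26. access 12: HIT. Cache (LRU->MRU): [24 12]
  27. access 3: MISS, evict 24. Cache (LRU->MRU): [12 3]
  28. access 12: HIT. Cache (LRU->MRU): [3 12]
  29. access 91: MISS, evict 3. Cache (LRU->MRU): [12 91]
  30. access 94: MISS, evict 12. Cache (LRU->MRU): [91 94]
  31. access 12: MISS, evict 91. Cache (LRU->MRU): [94 12]
  32. access 94: HIT. Cache (LRU->MRU): [12 94]
  33. access 62: MISS, evict 12. Cache (LRU->MRU): [94 62]
  34. access 94: HIT. Cache (LRU->MRU): [62 94]
Total: 17 hits, 17 misses, 15 evictions

Answer: 15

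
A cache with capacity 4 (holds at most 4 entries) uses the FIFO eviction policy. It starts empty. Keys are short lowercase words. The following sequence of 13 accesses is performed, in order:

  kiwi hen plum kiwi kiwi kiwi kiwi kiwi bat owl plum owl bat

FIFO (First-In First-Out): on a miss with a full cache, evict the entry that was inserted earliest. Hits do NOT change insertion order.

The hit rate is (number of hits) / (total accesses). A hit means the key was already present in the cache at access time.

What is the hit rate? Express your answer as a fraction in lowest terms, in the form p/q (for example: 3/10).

FIFO simulation (capacity=4):
  1. access kiwi: MISS. Cache (old->new): [kiwi]
  2. access hen: MISS. Cache (old->new): [kiwi hen]
  3. access plum: MISS. Cache (old->new): [kiwi hen plum]
  4. access kiwi: HIT. Cache (old->new): [kiwi hen plum]
  5. access kiwi: HIT. Cache (old->new): [kiwi hen plum]
  6. access kiwi: HIT. Cache (old->new): [kiwi hen plum]
  7. access kiwi: HIT. Cache (old->new): [kiwi hen plum]
  8. access kiwi: HIT. Cache (old->new): [kiwi hen plum]
  9. access bat: MISS. Cache (old->new): [kiwi hen plum bat]
  10. access owl: MISS, evict kiwi. Cache (old->new): [hen plum bat owl]
  11. access plum: HIT. Cache (old->new): [hen plum bat owl]
  12. access owl: HIT. Cache (old->new): [hen plum bat owl]
  13. access bat: HIT. Cache (old->new): [hen plum bat owl]
Total: 8 hits, 5 misses, 1 evictions

Hit rate = 8/13

Answer: 8/13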